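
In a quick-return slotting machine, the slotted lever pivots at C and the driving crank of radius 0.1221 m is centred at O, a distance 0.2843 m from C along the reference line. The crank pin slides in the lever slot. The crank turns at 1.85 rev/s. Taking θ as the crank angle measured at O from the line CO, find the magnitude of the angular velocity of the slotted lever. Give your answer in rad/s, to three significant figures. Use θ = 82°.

ω = 11.62 rad/s (from 1.85 rev/s).
Crank pin A relative to C: A = (d + r cosθ, r sinθ); lever angle φ = atan2(r sinθ, d + r cosθ).
Differentiating tanφ: φ̇ = rω(d cosθ + r)/(d² + r² + 2dr cosθ).
d² + r² + 2dr cosθ = |CA|² = 0.105397 m²;  d cosθ + r = +0.16167 m.
|ω_lever| = |0.1221·11.62·+0.16167| / 0.105397 = 2.177 rad/s.

2.18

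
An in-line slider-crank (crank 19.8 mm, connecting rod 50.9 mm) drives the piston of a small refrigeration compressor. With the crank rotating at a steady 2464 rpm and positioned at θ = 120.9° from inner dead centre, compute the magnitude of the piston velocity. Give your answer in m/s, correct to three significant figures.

ω = 2π·2464/60 = 258 rad/s
For an in-line slider-crank, x = r cosθ + √(L² − r² sin²θ), so v = −rω sinθ·[1 + r cosθ/√(L² − r² sin²θ)].
With r = 0.0198 m, L = 0.0509 m, θ = 120.9°: √(L² − r² sin²θ) = 0.047981 m.
v = −0.0198·258·0.85806·[1 + 0.0198·-0.51354/0.047981] = -3.4548 m/s.
|v| = 3.4548 m/s.

3.45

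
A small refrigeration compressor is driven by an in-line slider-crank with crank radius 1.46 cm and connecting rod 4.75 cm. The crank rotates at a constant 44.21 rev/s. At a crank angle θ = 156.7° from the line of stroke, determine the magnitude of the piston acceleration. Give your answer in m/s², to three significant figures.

ω = 2π·44.2 = 277.8 rad/s
x(θ) = r cosθ + √(L² − r² sin²θ); with ω constant, a = ω²·d²x/dθ².
d²x/dθ² = −r cosθ − r²(cos2θ)/√u − r⁴ sin²2θ/(4u^{3/2}),  u = L² − r² sin²θ = 0.0022229 m².
Substituting r = 0.0146 m, L = 0.0475 m, θ = 156.7°: d²x/dθ² = +0.010246 m.
a = ω²·d²x/dθ² = (277.8)²·(+0.010246) = +790.57 m/s²;  |a| = 790.57 m/s².

791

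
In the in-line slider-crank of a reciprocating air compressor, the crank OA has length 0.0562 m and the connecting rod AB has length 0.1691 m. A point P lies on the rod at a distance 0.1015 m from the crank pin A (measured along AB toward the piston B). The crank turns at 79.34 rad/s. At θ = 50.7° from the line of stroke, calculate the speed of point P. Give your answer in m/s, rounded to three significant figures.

ω = 79.34 rad/s.  Crank-pin speed |V_A| = rω = 4.4589 m/s, perpendicular to OA.
Rod angle: sinφ = −(r/L) sinθ ⇒ φ = -14.903°; ω_rod = −rω cosθ/√(L²−r²sin²θ) = -17.283 rad/s.
V_P = V_A + ω_rod × AP, with AP = 0.1015 m along the rod.
Components: V_Px = −rω sinθ − a·ω_rod·sinφ = -3.9016 m/s;  V_Py = rω cosθ + a·ω_rod·cosφ = +1.129 m/s.
|V_P| = √(V_Px² + V_Py²) = 4.0617 m/s.

4.06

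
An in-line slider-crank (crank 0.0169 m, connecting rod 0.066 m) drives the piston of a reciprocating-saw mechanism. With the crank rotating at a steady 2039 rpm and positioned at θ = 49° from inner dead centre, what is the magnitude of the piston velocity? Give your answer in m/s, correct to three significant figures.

ω = 2π·2039/60 = 213.5 rad/s
For an in-line slider-crank, x = r cosθ + √(L² − r² sin²θ), so v = −rω sinθ·[1 + r cosθ/√(L² − r² sin²θ)].
With r = 0.0169 m, L = 0.066 m, θ = 49°: √(L² − r² sin²θ) = 0.064756 m.
v = −0.0169·213.5·0.75471·[1 + 0.0169·0.65606/0.064756] = -3.1897 m/s.
|v| = 3.1897 m/s.

3.19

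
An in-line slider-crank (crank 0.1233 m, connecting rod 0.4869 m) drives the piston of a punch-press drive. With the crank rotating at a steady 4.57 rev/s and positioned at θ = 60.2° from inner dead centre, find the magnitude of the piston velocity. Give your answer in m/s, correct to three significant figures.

3.47

ω = 2π·4.57 = 28.71 rad/s
For an in-line slider-crank, x = r cosθ + √(L² − r² sin²θ), so v = −rω sinθ·[1 + r cosθ/√(L² − r² sin²θ)].
With r = 0.1233 m, L = 0.4869 m, θ = 60.2°: √(L² − r² sin²θ) = 0.475 m.
v = −0.1233·28.71·0.86777·[1 + 0.1233·0.49697/0.475] = -3.4686 m/s.
|v| = 3.4686 m/s.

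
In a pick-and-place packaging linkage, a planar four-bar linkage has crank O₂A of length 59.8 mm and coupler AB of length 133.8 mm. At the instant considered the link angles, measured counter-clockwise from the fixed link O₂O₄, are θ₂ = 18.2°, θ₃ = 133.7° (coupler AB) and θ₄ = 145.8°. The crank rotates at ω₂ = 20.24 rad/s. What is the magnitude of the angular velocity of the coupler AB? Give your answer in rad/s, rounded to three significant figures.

34.2

ω₂ = 20.24 rad/s
Differentiating the loop-closure r₂e^{iθ₂}+r₃e^{iθ₃}=r₁+r₄e^{iθ₄} gives r₂ω₂e^{iθ₂}+r₃ω₃e^{iθ₃}=r₄ω₄e^{iθ₄}.
Eliminating the other unknown: ω₃ = r₂ω₂ sin(θ₄−θ₂) / [r₃ sin(θ₃−θ₄)].
Numerator sine = +0.79229; denominator sine = -0.20962.
Result = 0.0598·20.24·(+0.79229) / (0.1338·(-0.20962)) = -34.191 rad/s; magnitude 34.191 rad/s.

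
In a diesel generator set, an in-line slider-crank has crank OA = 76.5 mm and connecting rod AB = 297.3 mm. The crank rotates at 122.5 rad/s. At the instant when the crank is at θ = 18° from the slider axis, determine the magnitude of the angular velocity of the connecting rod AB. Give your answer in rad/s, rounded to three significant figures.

30.1

ω = 122.5 rad/s
The rod makes angle φ with the slider axis where L sinφ = r sinθ; differentiating, L cosφ·φ̇ = r ω cosθ.
L cosφ = √(L² − r² sin²θ) = 0.29636 m.
|ω_rod| = r ω |cosθ| / √(L² − r² sin²θ) = 0.0765·122.5·0.95106/0.29636 = 30.074 rad/s.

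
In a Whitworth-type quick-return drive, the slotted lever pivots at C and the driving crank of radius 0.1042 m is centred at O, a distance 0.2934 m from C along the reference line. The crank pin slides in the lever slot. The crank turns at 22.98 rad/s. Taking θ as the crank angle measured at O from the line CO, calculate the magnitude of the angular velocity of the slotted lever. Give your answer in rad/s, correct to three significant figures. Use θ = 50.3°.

5.13

ω = 22.98 rad/s
Crank pin A relative to C: A = (d + r cosθ, r sinθ); lever angle φ = atan2(r sinθ, d + r cosθ).
Differentiating tanφ: φ̇ = rω(d cosθ + r)/(d² + r² + 2dr cosθ).
d² + r² + 2dr cosθ = |CA|² = 0.135998 m²;  d cosθ + r = +0.29161 m.
|ω_lever| = |0.1042·22.98·+0.29161| / 0.135998 = 5.1344 rad/s.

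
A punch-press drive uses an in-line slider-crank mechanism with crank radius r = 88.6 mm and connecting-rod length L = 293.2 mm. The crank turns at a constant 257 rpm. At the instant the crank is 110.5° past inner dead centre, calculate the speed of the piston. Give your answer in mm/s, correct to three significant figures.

ω = 2π·257/60 = 26.91 rad/s
For an in-line slider-crank, x = r cosθ + √(L² − r² sin²θ), so v = −rω sinθ·[1 + r cosθ/√(L² − r² sin²θ)].
With r = 0.0886 m, L = 0.2932 m, θ = 110.5°: √(L² − r² sin²θ) = 0.28121 m.
v = −0.0886·26.91·0.93667·[1 + 0.0886·-0.35021/0.28121] = -1.987 m/s.
|v| = 1.987 m/s = 1987 mm/s.

1990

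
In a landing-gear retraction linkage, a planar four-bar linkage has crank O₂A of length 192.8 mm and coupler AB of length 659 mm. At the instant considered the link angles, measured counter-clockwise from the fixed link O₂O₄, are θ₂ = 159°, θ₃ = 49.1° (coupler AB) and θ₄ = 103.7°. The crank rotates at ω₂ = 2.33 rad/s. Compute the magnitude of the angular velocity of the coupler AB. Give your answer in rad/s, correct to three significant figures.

0.688

ω₂ = 2.33 rad/s
Differentiating the loop-closure r₂e^{iθ₂}+r₃e^{iθ₃}=r₁+r₄e^{iθ₄} gives r₂ω₂e^{iθ₂}+r₃ω₃e^{iθ₃}=r₄ω₄e^{iθ₄}.
Eliminating the other unknown: ω₃ = r₂ω₂ sin(θ₄−θ₂) / [r₃ sin(θ₃−θ₄)].
Numerator sine = -0.82214; denominator sine = -0.81513.
Result = 0.1928·2.33·(-0.82214) / (0.659·(-0.81513)) = +0.68754 rad/s; magnitude 0.68754 rad/s.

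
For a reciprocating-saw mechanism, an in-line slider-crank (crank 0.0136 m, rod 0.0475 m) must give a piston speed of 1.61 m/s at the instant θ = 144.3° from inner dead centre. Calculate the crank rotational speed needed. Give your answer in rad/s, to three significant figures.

265

For an in-line slider-crank, |v_piston| = rω|sinθ|·[1 + r cosθ/√(L² − r² sin²θ)].
With r = 0.0136 m, L = 0.0475 m, θ = 144.3°: the bracketed kinematic factor |dx/dθ| = 0.0060646 m.
ω = v/|dx/dθ| = 1.61/0.0060646 = 265.48 rad/s.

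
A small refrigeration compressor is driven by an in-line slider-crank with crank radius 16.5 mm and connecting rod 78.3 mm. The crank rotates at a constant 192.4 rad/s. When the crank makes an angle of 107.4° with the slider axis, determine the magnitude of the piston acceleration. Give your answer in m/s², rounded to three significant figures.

290

ω = 192.4 rad/s
x(θ) = r cosθ + √(L² − r² sin²θ); with ω constant, a = ω²·d²x/dθ².
d²x/dθ² = −r cosθ − r²(cos2θ)/√u − r⁴ sin²2θ/(4u^{3/2}),  u = L² − r² sin²θ = 0.00588299 m².
Substituting r = 0.0165 m, L = 0.0783 m, θ = 107.4°: d²x/dθ² = +0.0078355 m.
a = ω²·d²x/dθ² = (192.4)²·(+0.0078355) = +290.05 m/s²;  |a| = 290.05 m/s².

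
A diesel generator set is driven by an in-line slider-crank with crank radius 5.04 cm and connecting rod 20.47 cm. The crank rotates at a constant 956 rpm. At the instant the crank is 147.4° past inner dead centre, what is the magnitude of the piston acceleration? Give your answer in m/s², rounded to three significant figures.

ω = 2π·956/60 = 100.1 rad/s
x(θ) = r cosθ + √(L² − r² sin²θ); with ω constant, a = ω²·d²x/dθ².
d²x/dθ² = −r cosθ − r²(cos2θ)/√u − r⁴ sin²2θ/(4u^{3/2}),  u = L² − r² sin²θ = 0.0411647 m².
Substituting r = 0.0504 m, L = 0.2047 m, θ = 147.4°: d²x/dθ² = +0.037049 m.
a = ω²·d²x/dθ² = (100.1)²·(+0.037049) = +371.32 m/s²;  |a| = 371.32 m/s².

371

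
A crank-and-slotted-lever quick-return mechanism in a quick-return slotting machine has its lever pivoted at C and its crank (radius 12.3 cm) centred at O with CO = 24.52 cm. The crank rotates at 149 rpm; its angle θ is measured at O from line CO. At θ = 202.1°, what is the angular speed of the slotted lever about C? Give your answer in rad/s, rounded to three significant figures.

ω = 15.6 rad/s (from 149 rpm).
Crank pin A relative to C: A = (d + r cosθ, r sinθ); lever angle φ = atan2(r sinθ, d + r cosθ).
Differentiating tanφ: φ̇ = rω(d cosθ + r)/(d² + r² + 2dr cosθ).
d² + r² + 2dr cosθ = |CA|² = 0.0193646 m²;  d cosθ + r = -0.10418 m.
|ω_lever| = |0.123·15.6·-0.10418| / 0.0193646 = 10.326 rad/s.

10.3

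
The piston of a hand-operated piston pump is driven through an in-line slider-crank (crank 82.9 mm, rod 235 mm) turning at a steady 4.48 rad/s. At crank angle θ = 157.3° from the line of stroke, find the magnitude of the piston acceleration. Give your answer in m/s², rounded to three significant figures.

ω = 4.48 rad/s
x(θ) = r cosθ + √(L² − r² sin²θ); with ω constant, a = ω²·d²x/dθ².
d²x/dθ² = −r cosθ − r²(cos2θ)/√u − r⁴ sin²2θ/(4u^{3/2}),  u = L² − r² sin²θ = 0.0542015 m².
Substituting r = 0.0829 m, L = 0.235 m, θ = 157.3°: d²x/dθ² = +0.055277 m.
a = ω²·d²x/dθ² = (4.48)²·(+0.055277) = +1.1094 m/s²;  |a| = 1.1094 m/s².

1.11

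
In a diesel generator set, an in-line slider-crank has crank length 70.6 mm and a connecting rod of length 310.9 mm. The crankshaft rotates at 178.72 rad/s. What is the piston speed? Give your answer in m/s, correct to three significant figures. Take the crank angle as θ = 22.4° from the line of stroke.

5.82

ω = 178.7 rad/s
For an in-line slider-crank, x = r cosθ + √(L² − r² sin²θ), so v = −rω sinθ·[1 + r cosθ/√(L² − r² sin²θ)].
With r = 0.0706 m, L = 0.3109 m, θ = 22.4°: √(L² − r² sin²θ) = 0.30973 m.
v = −0.0706·178.7·0.38107·[1 + 0.0706·0.92455/0.30973] = -5.8215 m/s.
|v| = 5.8215 m/s.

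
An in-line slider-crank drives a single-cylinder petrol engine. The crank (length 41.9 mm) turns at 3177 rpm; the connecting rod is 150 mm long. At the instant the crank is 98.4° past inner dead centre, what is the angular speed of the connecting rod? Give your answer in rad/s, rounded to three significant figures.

14.1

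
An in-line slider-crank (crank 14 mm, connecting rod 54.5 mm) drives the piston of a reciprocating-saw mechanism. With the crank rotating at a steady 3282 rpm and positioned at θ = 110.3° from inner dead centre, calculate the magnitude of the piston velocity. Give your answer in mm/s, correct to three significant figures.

4100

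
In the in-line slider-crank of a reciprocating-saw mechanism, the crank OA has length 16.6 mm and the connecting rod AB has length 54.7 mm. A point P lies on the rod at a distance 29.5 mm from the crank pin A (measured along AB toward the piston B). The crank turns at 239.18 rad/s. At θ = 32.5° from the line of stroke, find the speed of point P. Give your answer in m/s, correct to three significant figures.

2.88

ω = 239.2 rad/s.  Crank-pin speed |V_A| = rω = 3.9704 m/s, perpendicular to OA.
Rod angle: sinφ = −(r/L) sinθ ⇒ φ = -9.384°; ω_rod = −rω cosθ/√(L²−r²sin²θ) = -62.048 rad/s.
V_P = V_A + ω_rod × AP, with AP = 0.0295 m along the rod.
Components: V_Px = −rω sinθ − a·ω_rod·sinφ = -2.4317 m/s;  V_Py = rω cosθ + a·ω_rod·cosφ = +1.5427 m/s.
|V_P| = √(V_Px² + V_Py²) = 2.8798 m/s.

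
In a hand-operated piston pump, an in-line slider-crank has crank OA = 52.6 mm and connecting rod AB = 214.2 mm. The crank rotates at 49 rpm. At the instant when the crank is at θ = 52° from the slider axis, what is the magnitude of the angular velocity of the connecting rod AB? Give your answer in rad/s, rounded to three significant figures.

0.791

ω = 5.131 rad/s (converted from 49 rpm).
The rod makes angle φ with the slider axis where L sinφ = r sinθ; differentiating, L cosφ·φ̇ = r ω cosθ.
L cosφ = √(L² − r² sin²θ) = 0.21015 m.
|ω_rod| = r ω |cosθ| / √(L² − r² sin²θ) = 0.0526·5.131·0.61566/0.21015 = 0.79072 rad/s.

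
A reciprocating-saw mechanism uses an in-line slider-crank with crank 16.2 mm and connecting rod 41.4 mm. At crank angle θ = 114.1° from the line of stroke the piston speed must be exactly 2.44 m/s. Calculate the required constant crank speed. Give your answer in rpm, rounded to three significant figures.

1900

For an in-line slider-crank, |v_piston| = rω|sinθ|·[1 + r cosθ/√(L² − r² sin²θ)].
With r = 0.0162 m, L = 0.0414 m, θ = 114.1°: the bracketed kinematic factor |dx/dθ| = 0.012258 m.
ω = v/|dx/dθ| = 2.44/0.012258 = 199.05 rad/s.
N = 60ω/(2π) = 1900.8 rpm.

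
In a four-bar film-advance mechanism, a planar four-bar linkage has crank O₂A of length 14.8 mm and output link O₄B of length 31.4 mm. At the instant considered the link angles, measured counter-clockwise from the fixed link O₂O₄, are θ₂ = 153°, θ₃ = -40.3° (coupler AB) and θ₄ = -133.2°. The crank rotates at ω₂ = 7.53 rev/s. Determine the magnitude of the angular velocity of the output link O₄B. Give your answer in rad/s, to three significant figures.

5.14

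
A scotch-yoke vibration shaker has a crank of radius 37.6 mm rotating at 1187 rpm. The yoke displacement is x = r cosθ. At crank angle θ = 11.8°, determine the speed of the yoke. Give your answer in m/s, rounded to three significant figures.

0.956

ω = 124.3 rad/s (from 1187 rpm).
x = r cosθ ⇒ ẋ = −rω sinθ.
|v| = rω|sinθ| = 0.0376·124.3·|sin 11.8°| = 0.95577 m/s.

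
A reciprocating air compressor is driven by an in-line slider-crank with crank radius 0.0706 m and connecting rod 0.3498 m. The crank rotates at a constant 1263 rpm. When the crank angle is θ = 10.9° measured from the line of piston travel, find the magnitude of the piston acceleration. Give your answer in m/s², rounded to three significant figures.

1440

ω = 2π·1263/60 = 132.3 rad/s
x(θ) = r cosθ + √(L² − r² sin²θ); with ω constant, a = ω²·d²x/dθ².
d²x/dθ² = −r cosθ − r²(cos2θ)/√u − r⁴ sin²2θ/(4u^{3/2}),  u = L² − r² sin²θ = 0.122182 m².
Substituting r = 0.0706 m, L = 0.3498 m, θ = 10.9°: d²x/dθ² = -0.082586 m.
a = ω²·d²x/dθ² = (132.3)²·(-0.082586) = -1444.7 m/s²;  |a| = 1444.7 m/s².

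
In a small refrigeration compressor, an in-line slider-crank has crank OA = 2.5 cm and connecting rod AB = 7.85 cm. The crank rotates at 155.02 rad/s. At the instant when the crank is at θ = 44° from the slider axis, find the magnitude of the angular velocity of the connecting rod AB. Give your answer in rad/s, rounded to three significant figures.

ω = 155 rad/s
The rod makes angle φ with the slider axis where L sinφ = r sinθ; differentiating, L cosφ·φ̇ = r ω cosθ.
L cosφ = √(L² − r² sin²θ) = 0.076555 m.
|ω_rod| = r ω |cosθ| / √(L² − r² sin²θ) = 0.025·155·0.71934/0.076555 = 36.416 rad/s.

36.4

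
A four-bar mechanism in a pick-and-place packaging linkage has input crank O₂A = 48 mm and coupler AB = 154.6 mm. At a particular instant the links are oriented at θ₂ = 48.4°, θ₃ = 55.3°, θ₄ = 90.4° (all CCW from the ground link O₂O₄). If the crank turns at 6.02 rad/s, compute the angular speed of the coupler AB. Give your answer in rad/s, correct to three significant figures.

2.18

ω₂ = 6.02 rad/s
Differentiating the loop-closure r₂e^{iθ₂}+r₃e^{iθ₃}=r₁+r₄e^{iθ₄} gives r₂ω₂e^{iθ₂}+r₃ω₃e^{iθ₃}=r₄ω₄e^{iθ₄}.
Eliminating the other unknown: ω₃ = r₂ω₂ sin(θ₄−θ₂) / [r₃ sin(θ₃−θ₄)].
Numerator sine = +0.66913; denominator sine = -0.57501.
Result = 0.048·6.02·(+0.66913) / (0.1546·(-0.57501)) = -2.175 rad/s; magnitude 2.175 rad/s.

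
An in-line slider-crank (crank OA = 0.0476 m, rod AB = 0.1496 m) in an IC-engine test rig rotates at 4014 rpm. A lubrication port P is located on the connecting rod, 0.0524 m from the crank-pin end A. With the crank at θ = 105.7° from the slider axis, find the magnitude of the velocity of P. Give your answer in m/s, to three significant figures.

ω = 420.3 rad/s.  Crank-pin speed |V_A| = rω = 20.008 m/s, perpendicular to OA.
Rod angle: sinφ = −(r/L) sinθ ⇒ φ = -17.837°; ω_rod = −rω cosθ/√(L²−r²sin²θ) = +38.019 rad/s.
V_P = V_A + ω_rod × AP, with AP = 0.0524 m along the rod.
Components: V_Px = −rω sinθ − a·ω_rod·sinφ = -18.652 m/s;  V_Py = rω cosθ + a·ω_rod·cosφ = -3.5178 m/s.
|V_P| = √(V_Px² + V_Py²) = 18.981 m/s.

19.0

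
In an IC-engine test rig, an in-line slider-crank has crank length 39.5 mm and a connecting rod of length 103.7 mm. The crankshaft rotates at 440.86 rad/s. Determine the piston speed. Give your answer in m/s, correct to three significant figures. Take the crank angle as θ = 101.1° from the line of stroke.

ω = 440.9 rad/s
For an in-line slider-crank, x = r cosθ + √(L² − r² sin²θ), so v = −rω sinθ·[1 + r cosθ/√(L² − r² sin²θ)].
With r = 0.0395 m, L = 0.1037 m, θ = 101.1°: √(L² − r² sin²θ) = 0.096184 m.
v = −0.0395·440.9·0.98129·[1 + 0.0395·-0.19252/0.096184] = -15.737 m/s.
|v| = 15.737 m/s.

15.7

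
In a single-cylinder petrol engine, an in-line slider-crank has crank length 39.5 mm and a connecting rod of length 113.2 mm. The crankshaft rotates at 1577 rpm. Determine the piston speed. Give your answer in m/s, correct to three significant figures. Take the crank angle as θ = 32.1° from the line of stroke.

4.51

ω = 2π·1577/60 = 165.1 rad/s
For an in-line slider-crank, x = r cosθ + √(L² − r² sin²θ), so v = −rω sinθ·[1 + r cosθ/√(L² − r² sin²θ)].
With r = 0.0395 m, L = 0.1132 m, θ = 32.1°: √(L² − r² sin²θ) = 0.11124 m.
v = −0.0395·165.1·0.53140·[1 + 0.0395·0.84712/0.11124] = -4.5091 m/s.
|v| = 4.5091 m/s.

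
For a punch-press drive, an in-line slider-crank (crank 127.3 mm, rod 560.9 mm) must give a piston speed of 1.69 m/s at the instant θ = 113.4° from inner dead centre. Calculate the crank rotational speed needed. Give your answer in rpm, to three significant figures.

For an in-line slider-crank, |v_piston| = rω|sinθ|·[1 + r cosθ/√(L² − r² sin²θ)].
With r = 0.1273 m, L = 0.5609 m, θ = 113.4°: the bracketed kinematic factor |dx/dθ| = 0.10606 m.
ω = v/|dx/dθ| = 1.69/0.10606 = 15.934 rad/s.
N = 60ω/(2π) = 152.16 rpm.

152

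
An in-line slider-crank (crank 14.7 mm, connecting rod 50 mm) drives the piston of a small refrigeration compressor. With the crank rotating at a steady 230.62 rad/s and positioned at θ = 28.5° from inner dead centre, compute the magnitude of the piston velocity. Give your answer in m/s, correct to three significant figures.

2.04

ω = 230.6 rad/s
For an in-line slider-crank, x = r cosθ + √(L² − r² sin²θ), so v = −rω sinθ·[1 + r cosθ/√(L² − r² sin²θ)].
With r = 0.0147 m, L = 0.05 m, θ = 28.5°: √(L² − r² sin²θ) = 0.049506 m.
v = −0.0147·230.6·0.47716·[1 + 0.0147·0.87882/0.049506] = -2.0397 m/s.
|v| = 2.0397 m/s.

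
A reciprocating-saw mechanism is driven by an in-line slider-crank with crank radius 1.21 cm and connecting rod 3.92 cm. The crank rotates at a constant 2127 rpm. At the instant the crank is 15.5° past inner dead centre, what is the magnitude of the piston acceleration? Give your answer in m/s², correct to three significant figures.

739

ω = 2π·2127/60 = 222.7 rad/s
x(θ) = r cosθ + √(L² − r² sin²θ); with ω constant, a = ω²·d²x/dθ².
d²x/dθ² = −r cosθ − r²(cos2θ)/√u − r⁴ sin²2θ/(4u^{3/2}),  u = L² − r² sin²θ = 0.00152618 m².
Substituting r = 0.0121 m, L = 0.0392 m, θ = 15.5°: d²x/dθ² = -0.014896 m.
a = ω²·d²x/dθ² = (222.7)²·(-0.014896) = -739.04 m/s²;  |a| = 739.04 m/s².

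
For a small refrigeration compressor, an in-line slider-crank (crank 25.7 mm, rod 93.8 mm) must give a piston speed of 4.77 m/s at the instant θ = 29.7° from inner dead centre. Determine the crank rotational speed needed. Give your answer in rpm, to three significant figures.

2880

For an in-line slider-crank, |v_piston| = rω|sinθ|·[1 + r cosθ/√(L² − r² sin²θ)].
With r = 0.0257 m, L = 0.0938 m, θ = 29.7°: the bracketed kinematic factor |dx/dθ| = 0.015792 m.
ω = v/|dx/dθ| = 4.77/0.015792 = 302.05 rad/s.
N = 60ω/(2π) = 2884.4 rpm.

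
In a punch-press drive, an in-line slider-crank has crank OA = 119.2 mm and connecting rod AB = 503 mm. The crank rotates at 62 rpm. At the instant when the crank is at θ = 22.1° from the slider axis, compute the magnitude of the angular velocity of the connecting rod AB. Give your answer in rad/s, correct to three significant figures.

1.43

ω = 6.493 rad/s (converted from 62 rpm).
The rod makes angle φ with the slider axis where L sinφ = r sinθ; differentiating, L cosφ·φ̇ = r ω cosθ.
L cosφ = √(L² − r² sin²θ) = 0.501 m.
|ω_rod| = r ω |cosθ| / √(L² − r² sin²θ) = 0.1192·6.493·0.92653/0.501 = 1.4313 rad/s.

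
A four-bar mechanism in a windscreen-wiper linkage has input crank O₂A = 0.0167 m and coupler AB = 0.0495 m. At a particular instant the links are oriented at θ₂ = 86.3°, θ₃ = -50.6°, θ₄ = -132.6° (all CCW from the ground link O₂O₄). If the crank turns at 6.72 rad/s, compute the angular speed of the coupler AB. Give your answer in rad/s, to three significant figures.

ω₂ = 6.72 rad/s
Differentiating the loop-closure r₂e^{iθ₂}+r₃e^{iθ₃}=r₁+r₄e^{iθ₄} gives r₂ω₂e^{iθ₂}+r₃ω₃e^{iθ₃}=r₄ω₄e^{iθ₄}.
Eliminating the other unknown: ω₃ = r₂ω₂ sin(θ₄−θ₂) / [r₃ sin(θ₃−θ₄)].
Numerator sine = +0.62796; denominator sine = +0.99027.
Result = 0.0167·6.72·(+0.62796) / (0.0495·(+0.99027)) = +1.4377 rad/s; magnitude 1.4377 rad/s.

1.44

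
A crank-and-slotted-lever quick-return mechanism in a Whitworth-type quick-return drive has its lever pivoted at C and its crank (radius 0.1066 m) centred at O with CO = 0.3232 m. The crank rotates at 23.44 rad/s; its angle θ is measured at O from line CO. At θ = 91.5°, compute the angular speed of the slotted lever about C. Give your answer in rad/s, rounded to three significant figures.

2.15

ω = 23.44 rad/s
Crank pin A relative to C: A = (d + r cosθ, r sinθ); lever angle φ = atan2(r sinθ, d + r cosθ).
Differentiating tanφ: φ̇ = rω(d cosθ + r)/(d² + r² + 2dr cosθ).
d² + r² + 2dr cosθ = |CA|² = 0.114018 m²;  d cosθ + r = +0.09814 m.
|ω_lever| = |0.1066·23.44·+0.09814| / 0.114018 = 2.1507 rad/s.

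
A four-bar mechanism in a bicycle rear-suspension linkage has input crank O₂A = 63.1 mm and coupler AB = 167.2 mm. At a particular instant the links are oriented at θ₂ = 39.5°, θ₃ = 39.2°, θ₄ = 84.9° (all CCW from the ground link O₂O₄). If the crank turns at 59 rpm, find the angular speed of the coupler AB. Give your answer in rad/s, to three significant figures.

ω₂ = 6.178 rad/s (from 59 rpm).
Differentiating the loop-closure r₂e^{iθ₂}+r₃e^{iθ₃}=r₁+r₄e^{iθ₄} gives r₂ω₂e^{iθ₂}+r₃ω₃e^{iθ₃}=r₄ω₄e^{iθ₄}.
Eliminating the other unknown: ω₃ = r₂ω₂ sin(θ₄−θ₂) / [r₃ sin(θ₃−θ₄)].
Numerator sine = +0.71203; denominator sine = -0.71569.
Result = 0.0631·6.178·(+0.71203) / (0.1672·(-0.71569)) = -2.3198 rad/s; magnitude 2.3198 rad/s.

2.32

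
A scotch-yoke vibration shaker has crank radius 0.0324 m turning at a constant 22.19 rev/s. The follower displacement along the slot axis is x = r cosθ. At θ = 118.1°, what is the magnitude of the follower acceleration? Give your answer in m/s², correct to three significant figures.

ω = 139.4 rad/s (from 22.19 rev/s).
x = r cosθ ⇒ ẍ = −rω² cosθ (ω constant).
|a| = rω²|cosθ| = 0.0324·(139.4)²·|cos 118.1°| = 296.65 m/s².

297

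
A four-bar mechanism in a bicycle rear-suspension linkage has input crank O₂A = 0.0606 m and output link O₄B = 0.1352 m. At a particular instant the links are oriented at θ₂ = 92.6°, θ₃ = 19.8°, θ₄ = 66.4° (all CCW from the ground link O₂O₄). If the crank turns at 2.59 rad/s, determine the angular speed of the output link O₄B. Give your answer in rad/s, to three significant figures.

ω₂ = 2.59 rad/s
Differentiating the loop-closure r₂e^{iθ₂}+r₃e^{iθ₃}=r₁+r₄e^{iθ₄} gives r₂ω₂e^{iθ₂}+r₃ω₃e^{iθ₃}=r₄ω₄e^{iθ₄}.
Eliminating the other unknown: ω₄ = r₂ω₂ sin(θ₂−θ₃) / [r₄ sin(θ₄−θ₃)].
Numerator sine = +0.95528; denominator sine = +0.72657.
Result = 0.0606·2.59·(+0.95528) / (0.1352·(+0.72657)) = +1.5263 rad/s; magnitude 1.5263 rad/s.

1.53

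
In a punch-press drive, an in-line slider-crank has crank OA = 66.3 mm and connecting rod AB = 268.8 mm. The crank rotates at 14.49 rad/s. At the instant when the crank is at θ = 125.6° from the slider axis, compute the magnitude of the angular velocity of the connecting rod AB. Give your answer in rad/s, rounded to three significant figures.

2.12

ω = 14.49 rad/s
The rod makes angle φ with the slider axis where L sinφ = r sinθ; differentiating, L cosφ·φ̇ = r ω cosθ.
L cosφ = √(L² − r² sin²θ) = 0.26334 m.
|ω_rod| = r ω |cosθ| / √(L² − r² sin²θ) = 0.0663·14.49·0.58212/0.26334 = 2.1236 rad/s.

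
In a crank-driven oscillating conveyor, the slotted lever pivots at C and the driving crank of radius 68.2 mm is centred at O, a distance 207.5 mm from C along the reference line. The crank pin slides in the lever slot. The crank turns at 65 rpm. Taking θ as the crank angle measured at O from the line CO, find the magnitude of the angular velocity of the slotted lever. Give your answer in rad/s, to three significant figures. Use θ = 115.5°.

0.276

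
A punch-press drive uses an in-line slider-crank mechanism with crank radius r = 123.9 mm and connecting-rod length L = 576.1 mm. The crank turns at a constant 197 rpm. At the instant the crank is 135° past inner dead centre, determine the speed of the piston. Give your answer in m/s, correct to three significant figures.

1.53

ω = 2π·197/60 = 20.63 rad/s
For an in-line slider-crank, x = r cosθ + √(L² − r² sin²θ), so v = −rω sinθ·[1 + r cosθ/√(L² − r² sin²θ)].
With r = 0.1239 m, L = 0.5761 m, θ = 135°: √(L² − r² sin²θ) = 0.5694 m.
v = −0.1239·20.63·0.70711·[1 + 0.1239·-0.70711/0.5694] = -1.5293 m/s.
|v| = 1.5293 m/s.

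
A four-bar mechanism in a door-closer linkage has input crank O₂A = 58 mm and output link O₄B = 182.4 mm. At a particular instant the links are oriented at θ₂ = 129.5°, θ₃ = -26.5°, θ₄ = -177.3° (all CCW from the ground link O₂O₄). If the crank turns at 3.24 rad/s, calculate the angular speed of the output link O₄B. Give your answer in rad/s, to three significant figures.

ω₂ = 3.24 rad/s
Differentiating the loop-closure r₂e^{iθ₂}+r₃e^{iθ₃}=r₁+r₄e^{iθ₄} gives r₂ω₂e^{iθ₂}+r₃ω₃e^{iθ₃}=r₄ω₄e^{iθ₄}.
Eliminating the other unknown: ω₄ = r₂ω₂ sin(θ₂−θ₃) / [r₄ sin(θ₄−θ₃)].
Numerator sine = +0.40674; denominator sine = -0.48786.
Result = 0.058·3.24·(+0.40674) / (0.1824·(-0.48786)) = -0.85895 rad/s; magnitude 0.85895 rad/s.

0.859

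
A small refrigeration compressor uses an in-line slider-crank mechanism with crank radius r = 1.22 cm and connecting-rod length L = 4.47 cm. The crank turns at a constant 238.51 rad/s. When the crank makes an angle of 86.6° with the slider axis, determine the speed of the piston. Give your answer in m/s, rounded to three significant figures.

2.95

ω = 238.5 rad/s
For an in-line slider-crank, x = r cosθ + √(L² − r² sin²θ), so v = −rω sinθ·[1 + r cosθ/√(L² − r² sin²θ)].
With r = 0.0122 m, L = 0.0447 m, θ = 86.6°: √(L² − r² sin²θ) = 0.043009 m.
v = −0.0122·238.5·0.99824·[1 + 0.0122·0.05931/0.043009] = -2.9536 m/s.
|v| = 2.9536 m/s.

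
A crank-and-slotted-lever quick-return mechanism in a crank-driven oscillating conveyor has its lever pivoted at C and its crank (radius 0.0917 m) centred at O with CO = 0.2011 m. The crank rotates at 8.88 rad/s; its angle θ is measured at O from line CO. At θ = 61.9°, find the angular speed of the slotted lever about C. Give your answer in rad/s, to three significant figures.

2.29

ω = 8.88 rad/s
Crank pin A relative to C: A = (d + r cosθ, r sinθ); lever angle φ = atan2(r sinθ, d + r cosθ).
Differentiating tanφ: φ̇ = rω(d cosθ + r)/(d² + r² + 2dr cosθ).
d² + r² + 2dr cosθ = |CA|² = 0.0662218 m²;  d cosθ + r = +0.18642 m.
|ω_lever| = |0.0917·8.88·+0.18642| / 0.0662218 = 2.2923 rad/s.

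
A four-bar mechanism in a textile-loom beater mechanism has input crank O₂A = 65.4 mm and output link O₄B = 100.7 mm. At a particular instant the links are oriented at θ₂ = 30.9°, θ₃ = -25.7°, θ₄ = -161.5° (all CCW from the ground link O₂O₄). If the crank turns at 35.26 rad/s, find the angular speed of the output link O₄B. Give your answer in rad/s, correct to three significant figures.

27.4

ω₂ = 35.26 rad/s
Differentiating the loop-closure r₂e^{iθ₂}+r₃e^{iθ₃}=r₁+r₄e^{iθ₄} gives r₂ω₂e^{iθ₂}+r₃ω₃e^{iθ₃}=r₄ω₄e^{iθ₄}.
Eliminating the other unknown: ω₄ = r₂ω₂ sin(θ₂−θ₃) / [r₄ sin(θ₄−θ₃)].
Numerator sine = +0.83485; denominator sine = -0.69717.
Result = 0.0654·35.26·(+0.83485) / (0.1007·(-0.69717)) = -27.422 rad/s; magnitude 27.422 rad/s.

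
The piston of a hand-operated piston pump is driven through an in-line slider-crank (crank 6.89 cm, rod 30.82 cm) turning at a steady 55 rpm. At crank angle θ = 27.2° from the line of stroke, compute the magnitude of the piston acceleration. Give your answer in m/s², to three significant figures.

ω = 2π·55/60 = 5.76 rad/s
x(θ) = r cosθ + √(L² − r² sin²θ); with ω constant, a = ω²·d²x/dθ².
d²x/dθ² = −r cosθ − r²(cos2θ)/√u − r⁴ sin²2θ/(4u^{3/2}),  u = L² − r² sin²θ = 0.0939954 m².
Substituting r = 0.0689 m, L = 0.3082 m, θ = 27.2°: d²x/dθ² = -0.070424 m.
a = ω²·d²x/dθ² = (5.76)²·(-0.070424) = -2.3362 m/s²;  |a| = 2.3362 m/s².

2.34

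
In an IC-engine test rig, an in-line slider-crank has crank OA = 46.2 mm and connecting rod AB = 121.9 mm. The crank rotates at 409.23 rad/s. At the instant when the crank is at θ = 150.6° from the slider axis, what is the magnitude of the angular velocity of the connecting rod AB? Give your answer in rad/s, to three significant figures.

ω = 409.2 rad/s
The rod makes angle φ with the slider axis where L sinφ = r sinθ; differentiating, L cosφ·φ̇ = r ω cosθ.
L cosφ = √(L² − r² sin²θ) = 0.11977 m.
|ω_rod| = r ω |cosθ| / √(L² − r² sin²θ) = 0.0462·409.2·0.87121/0.11977 = 137.52 rad/s.

138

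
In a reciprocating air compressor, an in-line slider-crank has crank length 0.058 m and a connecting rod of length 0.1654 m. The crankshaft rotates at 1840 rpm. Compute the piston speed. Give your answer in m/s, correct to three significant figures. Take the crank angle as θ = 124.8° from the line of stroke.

ω = 2π·1840/60 = 192.7 rad/s
For an in-line slider-crank, x = r cosθ + √(L² − r² sin²θ), so v = −rω sinθ·[1 + r cosθ/√(L² − r² sin²θ)].
With r = 0.058 m, L = 0.1654 m, θ = 124.8°: √(L² − r² sin²θ) = 0.15839 m.
v = −0.058·192.7·0.82115·[1 + 0.058·-0.57071/0.15839] = -7.2591 m/s.
|v| = 7.2591 m/s.

7.26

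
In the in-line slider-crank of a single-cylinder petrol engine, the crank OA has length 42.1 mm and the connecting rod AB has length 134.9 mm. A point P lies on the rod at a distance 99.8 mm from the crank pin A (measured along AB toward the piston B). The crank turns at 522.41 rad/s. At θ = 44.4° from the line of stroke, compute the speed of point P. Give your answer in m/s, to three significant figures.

18.4

ω = 522.4 rad/s.  Crank-pin speed |V_A| = rω = 21.993 m/s, perpendicular to OA.
Rod angle: sinφ = −(r/L) sinθ ⇒ φ = -12.612°; ω_rod = −rω cosθ/√(L²−r²sin²θ) = -119.36 rad/s.
V_P = V_A + ω_rod × AP, with AP = 0.0998 m along the rod.
Components: V_Px = −rω sinθ − a·ω_rod·sinφ = -17.989 m/s;  V_Py = rω cosθ + a·ω_rod·cosφ = +4.0886 m/s.
|V_P| = √(V_Px² + V_Py²) = 18.448 m/s.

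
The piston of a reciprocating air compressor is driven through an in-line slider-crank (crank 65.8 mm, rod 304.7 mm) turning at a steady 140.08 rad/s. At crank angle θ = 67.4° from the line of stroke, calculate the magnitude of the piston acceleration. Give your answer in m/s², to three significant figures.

ω = 140.1 rad/s
x(θ) = r cosθ + √(L² − r² sin²θ); with ω constant, a = ω²·d²x/dθ².
d²x/dθ² = −r cosθ − r²(cos2θ)/√u − r⁴ sin²2θ/(4u^{3/2}),  u = L² − r² sin²θ = 0.0891519 m².
Substituting r = 0.0658 m, L = 0.3047 m, θ = 67.4°: d²x/dθ² = -0.015158 m.
a = ω²·d²x/dθ² = (140.1)²·(-0.015158) = -297.43 m/s²;  |a| = 297.43 m/s².

297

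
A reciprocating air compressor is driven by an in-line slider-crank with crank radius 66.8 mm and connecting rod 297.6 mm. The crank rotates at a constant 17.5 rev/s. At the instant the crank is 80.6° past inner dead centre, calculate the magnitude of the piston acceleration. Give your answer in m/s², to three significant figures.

ω = 2π·17.5 = 110 rad/s
x(θ) = r cosθ + √(L² − r² sin²θ); with ω constant, a = ω²·d²x/dθ².
d²x/dθ² = −r cosθ − r²(cos2θ)/√u − r⁴ sin²2θ/(4u^{3/2}),  u = L² − r² sin²θ = 0.0842226 m².
Substituting r = 0.0668 m, L = 0.2976 m, θ = 80.6°: d²x/dθ² = +0.0036242 m.
a = ω²·d²x/dθ² = (110)²·(+0.0036242) = +43.818 m/s²;  |a| = 43.818 m/s².

43.8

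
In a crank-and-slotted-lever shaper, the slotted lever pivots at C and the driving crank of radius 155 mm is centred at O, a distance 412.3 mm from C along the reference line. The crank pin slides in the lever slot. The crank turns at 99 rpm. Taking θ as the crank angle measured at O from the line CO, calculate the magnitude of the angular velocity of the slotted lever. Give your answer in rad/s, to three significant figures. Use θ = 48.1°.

2.48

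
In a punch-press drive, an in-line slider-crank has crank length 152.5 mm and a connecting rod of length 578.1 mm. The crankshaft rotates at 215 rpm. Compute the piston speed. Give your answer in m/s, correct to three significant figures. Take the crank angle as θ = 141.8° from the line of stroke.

ω = 2π·215/60 = 22.51 rad/s
For an in-line slider-crank, x = r cosθ + √(L² − r² sin²θ), so v = −rω sinθ·[1 + r cosθ/√(L² − r² sin²θ)].
With r = 0.1525 m, L = 0.5781 m, θ = 141.8°: √(L² − r² sin²θ) = 0.57036 m.
v = −0.1525·22.51·0.61841·[1 + 0.1525·-0.78586/0.57036] = -1.6772 m/s.
|v| = 1.6772 m/s.

1.68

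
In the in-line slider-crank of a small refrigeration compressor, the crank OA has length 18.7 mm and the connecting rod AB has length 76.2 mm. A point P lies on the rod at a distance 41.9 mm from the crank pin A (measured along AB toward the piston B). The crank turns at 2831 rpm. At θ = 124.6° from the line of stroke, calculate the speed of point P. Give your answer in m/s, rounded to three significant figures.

4.44

ω = 296.5 rad/s.  Crank-pin speed |V_A| = rω = 5.5438 m/s, perpendicular to OA.
Rod angle: sinφ = −(r/L) sinθ ⇒ φ = -11.654°; ω_rod = −rω cosθ/√(L²−r²sin²θ) = +42.182 rad/s.
V_P = V_A + ω_rod × AP, with AP = 0.0419 m along the rod.
Components: V_Px = −rω sinθ − a·ω_rod·sinφ = -4.2063 m/s;  V_Py = rω cosθ + a·ω_rod·cosφ = -1.417 m/s.
|V_P| = √(V_Px² + V_Py²) = 4.4386 m/s.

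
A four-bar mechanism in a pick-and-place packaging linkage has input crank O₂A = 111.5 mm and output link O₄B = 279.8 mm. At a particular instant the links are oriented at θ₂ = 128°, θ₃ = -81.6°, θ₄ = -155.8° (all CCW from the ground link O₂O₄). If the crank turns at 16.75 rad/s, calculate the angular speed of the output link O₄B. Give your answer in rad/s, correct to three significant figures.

ω₂ = 16.75 rad/s
Differentiating the loop-closure r₂e^{iθ₂}+r₃e^{iθ₃}=r₁+r₄e^{iθ₄} gives r₂ω₂e^{iθ₂}+r₃ω₃e^{iθ₃}=r₄ω₄e^{iθ₄}.
Eliminating the other unknown: ω₄ = r₂ω₂ sin(θ₂−θ₃) / [r₄ sin(θ₄−θ₃)].
Numerator sine = -0.49394; denominator sine = -0.96222.
Result = 0.1115·16.75·(-0.49394) / (0.2798·(-0.96222)) = +3.4264 rad/s; magnitude 3.4264 rad/s.

3.43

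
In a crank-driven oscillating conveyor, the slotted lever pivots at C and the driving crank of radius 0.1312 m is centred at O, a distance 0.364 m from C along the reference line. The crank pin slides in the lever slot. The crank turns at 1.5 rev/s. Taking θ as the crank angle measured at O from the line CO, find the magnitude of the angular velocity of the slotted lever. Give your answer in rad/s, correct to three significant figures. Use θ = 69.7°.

1.74

ω = 9.425 rad/s (from 1.5 rev/s).
Crank pin A relative to C: A = (d + r cosθ, r sinθ); lever angle φ = atan2(r sinθ, d + r cosθ).
Differentiating tanφ: φ̇ = rω(d cosθ + r)/(d² + r² + 2dr cosθ).
d² + r² + 2dr cosθ = |CA|² = 0.182847 m²;  d cosθ + r = +0.25748 m.
|ω_lever| = |0.1312·9.425·+0.25748| / 0.182847 = 1.7413 rad/s.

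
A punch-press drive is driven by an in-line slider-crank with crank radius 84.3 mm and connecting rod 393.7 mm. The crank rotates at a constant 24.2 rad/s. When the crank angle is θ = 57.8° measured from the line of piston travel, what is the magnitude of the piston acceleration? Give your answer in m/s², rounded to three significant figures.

21.8

ω = 24.2 rad/s
x(θ) = r cosθ + √(L² − r² sin²θ); with ω constant, a = ω²·d²x/dθ².
d²x/dθ² = −r cosθ − r²(cos2θ)/√u − r⁴ sin²2θ/(4u^{3/2}),  u = L² − r² sin²θ = 0.149911 m².
Substituting r = 0.0843 m, L = 0.3937 m, θ = 57.8°: d²x/dθ² = -0.037168 m.
a = ω²·d²x/dθ² = (24.2)²·(-0.037168) = -21.767 m/s²;  |a| = 21.767 m/s².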